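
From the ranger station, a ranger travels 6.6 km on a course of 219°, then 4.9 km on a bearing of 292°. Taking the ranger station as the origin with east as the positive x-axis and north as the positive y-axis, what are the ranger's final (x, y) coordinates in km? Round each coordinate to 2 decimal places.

Leg 1 (219°, 6.6 km): east 6.6 sin 219° = -4.15, north 6.6 cos 219° = -5.13
Leg 2 (292°, 4.9 km): east 4.9 sin 292° = -4.54, north 4.9 cos 292° = 1.84
Summing: -8.70 km east, -3.29 km north → (-8.70, -3.29).

(-8.70, -3.29)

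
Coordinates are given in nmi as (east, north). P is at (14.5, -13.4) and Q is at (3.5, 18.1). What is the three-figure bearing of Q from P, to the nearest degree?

Δeast = 3.5 − 14.5 = -11.00; Δnorth = 18.1 − -13.4 = 31.50.
Bearing = atan2(Δeast, Δnorth) mod 360° = 340.75° ≈ 341°.

341°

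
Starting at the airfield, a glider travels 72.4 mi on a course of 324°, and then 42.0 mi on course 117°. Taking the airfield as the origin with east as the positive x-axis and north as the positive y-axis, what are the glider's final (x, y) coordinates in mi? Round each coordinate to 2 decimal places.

(-5.13, 39.51)

Leg 1 (324°, 72.4 mi): east 72.4 sin 324° = -42.56, north 72.4 cos 324° = 58.57
Leg 2 (117°, 42.0 mi): east 42.0 sin 117° = 37.42, north 42.0 cos 117° = -19.07
Summing: -5.13 mi east, 39.51 mi north → (-5.13, 39.51).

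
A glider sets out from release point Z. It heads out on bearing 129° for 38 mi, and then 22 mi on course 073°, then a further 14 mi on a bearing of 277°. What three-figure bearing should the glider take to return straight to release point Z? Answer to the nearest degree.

Leg 1 (129°, 38 mi): east 38 sin 129° = 29.53, north 38 cos 129° = -23.91
Leg 2 (073°, 22 mi): east 22 sin 73° = 21.04, north 22 cos 73° = 6.43
Leg 3 (277°, 14 mi): east 14 sin 277° = -13.90, north 14 cos 277° = 1.71
Net displacement: 36.67 east, -15.78 north. Direction back to start is (-36.67, 15.78): bearing = atan2(-36.67, 15.78) mod 360° = 293.28° ≈ 293°.

293°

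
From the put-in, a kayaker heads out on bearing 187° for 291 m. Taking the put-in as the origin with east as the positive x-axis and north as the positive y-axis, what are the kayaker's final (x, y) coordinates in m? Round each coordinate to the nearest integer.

Leg 1 (187°, 291 m): east 291 sin 187° = -35.46, north 291 cos 187° = -288.83
Summing: -35.46 m east, -288.83 m north → (-35, -289).

(-35, -289)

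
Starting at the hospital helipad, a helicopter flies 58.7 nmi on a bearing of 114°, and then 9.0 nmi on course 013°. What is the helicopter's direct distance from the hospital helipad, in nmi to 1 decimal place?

57.7 nmi

Leg 1 (114°, 58.7 nmi): east 58.7 sin 114° = 53.63, north 58.7 cos 114° = -23.88
Leg 2 (013°, 9.0 nmi): east 9.0 sin 13° = 2.02, north 9.0 cos 13° = 8.77
Net: 55.65 east, -15.11 north. Distance = √((55.65)² + (-15.11)²) = 57.664 nmi.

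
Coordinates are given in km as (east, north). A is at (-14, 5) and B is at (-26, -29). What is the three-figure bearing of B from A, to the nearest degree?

199°

Δeast = -26 − -14 = -12.00; Δnorth = -29 − 5 = -34.00.
Bearing = atan2(Δeast, Δnorth) mod 360° = 199.44° ≈ 199°.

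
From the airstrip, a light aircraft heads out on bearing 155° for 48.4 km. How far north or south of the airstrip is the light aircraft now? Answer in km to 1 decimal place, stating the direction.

Leg 1 (155°, 48.4 km): east 48.4 sin 155° = 20.45, north 48.4 cos 155° = -43.87
Net north component: -43.87 km.

43.9 km south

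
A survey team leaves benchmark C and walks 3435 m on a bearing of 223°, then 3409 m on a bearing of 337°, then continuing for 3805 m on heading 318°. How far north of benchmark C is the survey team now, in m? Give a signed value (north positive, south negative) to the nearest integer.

Leg 1 (223°, 3435 m): east 3435 sin 223° = -2342.66, north 3435 cos 223° = -2512.20
Leg 2 (337°, 3409 m): east 3409 sin 337° = -1332.00, north 3409 cos 337° = 3138.00
Leg 3 (318°, 3805 m): east 3805 sin 318° = -2546.04, north 3805 cos 318° = 2827.67
Net north component: 3453.47 m.

3453 m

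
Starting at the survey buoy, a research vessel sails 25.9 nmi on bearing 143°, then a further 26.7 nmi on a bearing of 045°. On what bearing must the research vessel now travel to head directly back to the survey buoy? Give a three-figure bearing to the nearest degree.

273°

Leg 1 (143°, 25.9 nmi): east 25.9 sin 143° = 15.59, north 25.9 cos 143° = -20.68
Leg 2 (045°, 26.7 nmi): east 26.7 sin 45° = 18.88, north 26.7 cos 45° = 18.88
Net displacement: 34.47 east, -1.80 north. Direction back to start is (-34.47, 1.80): bearing = atan2(-34.47, 1.80) mod 360° = 273.00° ≈ 273°.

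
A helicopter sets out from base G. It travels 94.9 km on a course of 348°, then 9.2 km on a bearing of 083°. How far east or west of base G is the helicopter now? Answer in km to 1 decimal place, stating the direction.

Leg 1 (348°, 94.9 km): east 94.9 sin 348° = -19.73, north 94.9 cos 348° = 92.83
Leg 2 (083°, 9.2 km): east 9.2 sin 83° = 9.13, north 9.2 cos 83° = 1.12
Net east component: -10.60 km.

10.6 km west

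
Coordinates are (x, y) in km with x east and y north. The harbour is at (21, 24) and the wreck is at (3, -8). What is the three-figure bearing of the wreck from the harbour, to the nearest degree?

Δeast = 3 − 21 = -18.00; Δnorth = -8 − 24 = -32.00.
Bearing = atan2(Δeast, Δnorth) mod 360° = 209.36° ≈ 209°.

209°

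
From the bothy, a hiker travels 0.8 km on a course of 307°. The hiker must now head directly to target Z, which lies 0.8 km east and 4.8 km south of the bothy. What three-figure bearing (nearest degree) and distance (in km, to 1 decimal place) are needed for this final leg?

Leg 1 (307°, 0.8 km): east 0.8 sin 307° = -0.64, north 0.8 cos 307° = 0.48
Current position: (-0.64, 0.48). Target: (0.8, -4.8). Remaining: Δeast = 1.44, Δnorth = -5.28.
Bearing = atan2(1.44, -5.28) mod 360° = 164.76°; distance = √((1.44)² + (-5.28)²) = 5.474 km.

165°, 5.5 km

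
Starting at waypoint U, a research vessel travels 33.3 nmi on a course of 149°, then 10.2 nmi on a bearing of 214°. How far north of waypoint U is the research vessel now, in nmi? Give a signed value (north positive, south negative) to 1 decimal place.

Leg 1 (149°, 33.3 nmi): east 33.3 sin 149° = 17.15, north 33.3 cos 149° = -28.54
Leg 2 (214°, 10.2 nmi): east 10.2 sin 214° = -5.70, north 10.2 cos 214° = -8.46
Net north component: -37.00 nmi.

-37.0 nmi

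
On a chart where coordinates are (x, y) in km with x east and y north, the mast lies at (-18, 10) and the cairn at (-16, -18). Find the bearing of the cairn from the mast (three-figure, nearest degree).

Δeast = -16 − -18 = 2.00; Δnorth = -18 − 10 = -28.00.
Bearing = atan2(Δeast, Δnorth) mod 360° = 175.91° ≈ 176°.

176°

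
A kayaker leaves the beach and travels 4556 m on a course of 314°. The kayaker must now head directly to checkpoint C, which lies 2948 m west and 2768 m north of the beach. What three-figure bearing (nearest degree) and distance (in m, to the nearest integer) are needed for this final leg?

Leg 1 (314°, 4556 m): east 4556 sin 314° = -3277.31, north 4556 cos 314° = 3164.86
Current position: (-3277.31, 3164.86). Target: (-2948, 2768). Remaining: Δeast = 329.31, Δnorth = -396.86.
Bearing = atan2(329.31, -396.86) mod 360° = 140.31°; distance = √((329.31)² + (-396.86)²) = 515.701 m.

140°, 516 m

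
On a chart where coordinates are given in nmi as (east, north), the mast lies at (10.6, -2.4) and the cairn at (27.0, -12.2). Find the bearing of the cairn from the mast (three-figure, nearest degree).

Δeast = 27.0 − 10.6 = 16.40; Δnorth = -12.2 − -2.4 = -9.80.
Bearing = atan2(Δeast, Δnorth) mod 360° = 120.86° ≈ 121°.

121°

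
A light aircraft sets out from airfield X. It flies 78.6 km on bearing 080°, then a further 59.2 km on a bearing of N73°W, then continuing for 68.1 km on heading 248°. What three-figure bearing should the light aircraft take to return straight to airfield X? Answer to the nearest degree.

097°

Leg 1 (080°, 78.6 km): east 78.6 sin 80° = 77.41, north 78.6 cos 80° = 13.65
Leg 2 (N73°W, 59.2 km): east 59.2 sin 287° = -56.61, north 59.2 cos 287° = 17.31
Leg 3 (248°, 68.1 km): east 68.1 sin 248° = -63.14, north 68.1 cos 248° = -25.51
Net displacement: -42.35 east, 5.45 north. Direction back to start is (42.35, -5.45): bearing = atan2(42.35, -5.45) mod 360° = 97.33° ≈ 097°.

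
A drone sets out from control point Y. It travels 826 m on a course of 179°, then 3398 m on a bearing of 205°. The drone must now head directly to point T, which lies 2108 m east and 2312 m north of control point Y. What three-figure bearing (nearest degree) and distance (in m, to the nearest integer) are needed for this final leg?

Leg 1 (179°, 826 m): east 826 sin 179° = 14.42, north 826 cos 179° = -825.87
Leg 2 (205°, 3398 m): east 3398 sin 205° = -1436.06, north 3398 cos 205° = -3079.63
Current position: (-1421.64, -3905.51). Target: (2108, 2312). Remaining: Δeast = 3529.64, Δnorth = 6217.51.
Bearing = atan2(3529.64, 6217.51) mod 360° = 29.58°; distance = √((3529.64)² + (6217.51)²) = 7149.530 m.

030°, 7150 m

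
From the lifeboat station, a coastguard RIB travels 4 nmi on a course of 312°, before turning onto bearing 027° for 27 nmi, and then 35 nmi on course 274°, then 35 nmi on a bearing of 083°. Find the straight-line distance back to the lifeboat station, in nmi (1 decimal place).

34.7 nmi

Leg 1 (312°, 4 nmi): east 4 sin 312° = -2.97, north 4 cos 312° = 2.68
Leg 2 (027°, 27 nmi): east 27 sin 27° = 12.26, north 27 cos 27° = 24.06
Leg 3 (274°, 35 nmi): east 35 sin 274° = -34.91, north 35 cos 274° = 2.44
Leg 4 (083°, 35 nmi): east 35 sin 83° = 34.74, north 35 cos 83° = 4.27
Net: 9.11 east, 33.44 north. Distance = √((9.11)² + (33.44)²) = 34.659 nmi.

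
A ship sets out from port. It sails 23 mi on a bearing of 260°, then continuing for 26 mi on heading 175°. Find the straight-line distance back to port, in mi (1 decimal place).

Leg 1 (260°, 23 mi): east 23 sin 260° = -22.65, north 23 cos 260° = -3.99
Leg 2 (175°, 26 mi): east 26 sin 175° = 2.27, north 26 cos 175° = -25.90
Net: -20.38 east, -29.89 north. Distance = √((-20.38)² + (-29.89)²) = 36.183 mi.

36.2 mi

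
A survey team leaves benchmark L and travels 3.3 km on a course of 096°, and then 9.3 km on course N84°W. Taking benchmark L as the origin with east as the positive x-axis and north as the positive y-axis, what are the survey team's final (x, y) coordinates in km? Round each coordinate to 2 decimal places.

(-5.97, 0.63)

Leg 1 (096°, 3.3 km): east 3.3 sin 96° = 3.28, north 3.3 cos 96° = -0.34
Leg 2 (N84°W, 9.3 km): east 9.3 sin 276° = -9.25, north 9.3 cos 276° = 0.97
Summing: -5.97 km east, 0.63 km north → (-5.97, 0.63).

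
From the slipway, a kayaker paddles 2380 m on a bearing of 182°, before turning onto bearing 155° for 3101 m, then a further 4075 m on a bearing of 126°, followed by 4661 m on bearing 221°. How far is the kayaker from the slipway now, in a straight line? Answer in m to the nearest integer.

11198 m

Leg 1 (182°, 2380 m): east 2380 sin 182° = -83.06, north 2380 cos 182° = -2378.55
Leg 2 (155°, 3101 m): east 3101 sin 155° = 1310.54, north 3101 cos 155° = -2810.46
Leg 3 (126°, 4075 m): east 4075 sin 126° = 3296.74, north 4075 cos 126° = -2395.22
Leg 4 (221°, 4661 m): east 4661 sin 221° = -3057.89, north 4661 cos 221° = -3517.70
Net: 1466.33 east, -11101.94 north. Distance = √((1466.33)² + (-11101.94)²) = 11198.354 m.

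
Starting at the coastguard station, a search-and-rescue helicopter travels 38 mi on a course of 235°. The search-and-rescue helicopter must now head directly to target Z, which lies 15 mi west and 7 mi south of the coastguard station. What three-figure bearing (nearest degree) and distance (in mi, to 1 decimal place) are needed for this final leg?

Leg 1 (235°, 38 mi): east 38 sin 235° = -31.13, north 38 cos 235° = -21.80
Current position: (-31.13, -21.80). Target: (-15, -7). Remaining: Δeast = 16.13, Δnorth = 14.80.
Bearing = atan2(16.13, 14.80) mod 360° = 47.47°; distance = √((16.13)² + (14.80)²) = 21.887 mi.

047°, 21.9 mi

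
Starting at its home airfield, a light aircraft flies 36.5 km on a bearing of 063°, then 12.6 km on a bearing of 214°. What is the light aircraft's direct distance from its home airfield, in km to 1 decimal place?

Leg 1 (063°, 36.5 km): east 36.5 sin 63° = 32.52, north 36.5 cos 63° = 16.57
Leg 2 (214°, 12.6 km): east 12.6 sin 214° = -7.05, north 12.6 cos 214° = -10.45
Net: 25.48 east, 6.12 north. Distance = √((25.48)² + (6.12)²) = 26.202 km.

26.2 km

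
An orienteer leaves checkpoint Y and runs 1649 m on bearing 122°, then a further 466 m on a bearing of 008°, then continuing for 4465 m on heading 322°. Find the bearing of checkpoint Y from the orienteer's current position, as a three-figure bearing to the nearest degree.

Leg 1 (122°, 1649 m): east 1649 sin 122° = 1398.43, north 1649 cos 122° = -873.84
Leg 2 (008°, 466 m): east 466 sin 8° = 64.85, north 466 cos 8° = 461.46
Leg 3 (322°, 4465 m): east 4465 sin 322° = -2748.93, north 4465 cos 322° = 3518.47
Net displacement: -1285.64 east, 3106.10 north. Direction back to start is (1285.64, -3106.10): bearing = atan2(1285.64, -3106.10) mod 360° = 157.51° ≈ 158°.

158°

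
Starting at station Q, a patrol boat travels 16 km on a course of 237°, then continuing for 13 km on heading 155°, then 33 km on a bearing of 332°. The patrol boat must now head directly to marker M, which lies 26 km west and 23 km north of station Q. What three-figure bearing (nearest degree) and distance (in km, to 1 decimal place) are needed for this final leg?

350°, 14.6 km

Leg 1 (237°, 16 km): east 16 sin 237° = -13.42, north 16 cos 237° = -8.71
Leg 2 (155°, 13 km): east 13 sin 155° = 5.49, north 13 cos 155° = -11.78
Leg 3 (332°, 33 km): east 33 sin 332° = -15.49, north 33 cos 332° = 29.14
Current position: (-23.42, 8.64). Target: (-26, 23). Remaining: Δeast = -2.58, Δnorth = 14.36.
Bearing = atan2(-2.58, 14.36) mod 360° = 349.80°; distance = √((-2.58)² + (14.36)²) = 14.589 km.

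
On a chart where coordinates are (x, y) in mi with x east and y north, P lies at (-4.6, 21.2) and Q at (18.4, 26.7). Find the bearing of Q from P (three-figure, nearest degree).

077°

Δeast = 18.4 − -4.6 = 23.00; Δnorth = 26.7 − 21.2 = 5.50.
Bearing = atan2(Δeast, Δnorth) mod 360° = 76.55° ≈ 077°.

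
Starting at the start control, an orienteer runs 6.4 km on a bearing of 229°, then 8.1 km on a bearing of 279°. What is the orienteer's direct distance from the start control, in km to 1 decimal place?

13.2 km

Leg 1 (229°, 6.4 km): east 6.4 sin 229° = -4.83, north 6.4 cos 229° = -4.20
Leg 2 (279°, 8.1 km): east 8.1 sin 279° = -8.00, north 8.1 cos 279° = 1.27
Net: -12.83 east, -2.93 north. Distance = √((-12.83)² + (-2.93)²) = 13.161 km.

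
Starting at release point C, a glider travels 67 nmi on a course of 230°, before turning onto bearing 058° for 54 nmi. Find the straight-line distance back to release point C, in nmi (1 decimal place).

Leg 1 (230°, 67 nmi): east 67 sin 230° = -51.32, north 67 cos 230° = -43.07
Leg 2 (058°, 54 nmi): east 54 sin 58° = 45.79, north 54 cos 58° = 28.62
Net: -5.53 east, -14.45 north. Distance = √((-5.53)² + (-14.45)²) = 15.473 nmi.

15.5 nmi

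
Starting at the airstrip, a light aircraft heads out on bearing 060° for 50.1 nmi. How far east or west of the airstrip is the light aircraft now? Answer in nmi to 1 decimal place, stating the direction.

43.4 nmi east

Leg 1 (060°, 50.1 nmi): east 50.1 sin 60° = 43.39, north 50.1 cos 60° = 25.05
Net east component: 43.39 nmi.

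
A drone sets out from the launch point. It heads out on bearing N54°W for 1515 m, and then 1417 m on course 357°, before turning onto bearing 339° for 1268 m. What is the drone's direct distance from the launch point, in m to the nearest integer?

3905 m

Leg 1 (N54°W, 1515 m): east 1515 sin 306° = -1225.66, north 1515 cos 306° = 890.49
Leg 2 (357°, 1417 m): east 1417 sin 357° = -74.16, north 1417 cos 357° = 1415.06
Leg 3 (339°, 1268 m): east 1268 sin 339° = -454.41, north 1268 cos 339° = 1183.78
Net: -1754.23 east, 3489.33 north. Distance = √((-1754.23)² + (3489.33)²) = 3905.480 m.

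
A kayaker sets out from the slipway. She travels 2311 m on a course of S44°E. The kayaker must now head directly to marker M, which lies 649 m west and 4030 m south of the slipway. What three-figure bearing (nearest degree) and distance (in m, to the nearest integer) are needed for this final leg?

224°, 3269 m

Leg 1 (S44°E, 2311 m): east 2311 sin 136° = 1605.36, north 2311 cos 136° = -1662.39
Current position: (1605.36, -1662.39). Target: (-649, -4030). Remaining: Δeast = -2254.36, Δnorth = -2367.61.
Bearing = atan2(-2254.36, -2367.61) mod 360° = 223.60°; distance = √((-2254.36)² + (-2367.61)²) = 3269.201 m.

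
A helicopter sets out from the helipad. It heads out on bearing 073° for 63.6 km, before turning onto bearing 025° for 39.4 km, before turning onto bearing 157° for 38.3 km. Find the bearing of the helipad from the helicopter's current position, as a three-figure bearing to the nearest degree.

258°

Leg 1 (073°, 63.6 km): east 63.6 sin 73° = 60.82, north 63.6 cos 73° = 18.59
Leg 2 (025°, 39.4 km): east 39.4 sin 25° = 16.65, north 39.4 cos 25° = 35.71
Leg 3 (157°, 38.3 km): east 38.3 sin 157° = 14.97, north 38.3 cos 157° = -35.26
Net displacement: 92.44 east, 19.05 north. Direction back to start is (-92.44, -19.05): bearing = atan2(-92.44, -19.05) mod 360° = 258.36° ≈ 258°.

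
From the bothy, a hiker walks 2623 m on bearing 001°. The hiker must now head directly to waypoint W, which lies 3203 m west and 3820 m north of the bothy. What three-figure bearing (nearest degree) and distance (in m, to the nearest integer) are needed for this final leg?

290°, 3462 m

Leg 1 (001°, 2623 m): east 2623 sin 1° = 45.78, north 2623 cos 1° = 2622.60
Current position: (45.78, 2622.60). Target: (-3203, 3820). Remaining: Δeast = -3248.78, Δnorth = 1197.40.
Bearing = atan2(-3248.78, 1197.40) mod 360° = 290.23°; distance = √((-3248.78)² + (1197.40)²) = 3462.416 m.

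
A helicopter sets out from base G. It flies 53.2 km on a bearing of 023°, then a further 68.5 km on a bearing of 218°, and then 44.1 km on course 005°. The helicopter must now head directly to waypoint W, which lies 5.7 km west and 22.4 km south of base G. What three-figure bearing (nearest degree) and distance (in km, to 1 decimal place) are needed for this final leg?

Leg 1 (023°, 53.2 km): east 53.2 sin 23° = 20.79, north 53.2 cos 23° = 48.97
Leg 2 (218°, 68.5 km): east 68.5 sin 218° = -42.17, north 68.5 cos 218° = -53.98
Leg 3 (005°, 44.1 km): east 44.1 sin 5° = 3.84, north 44.1 cos 5° = 43.93
Current position: (-17.54, 38.92). Target: (-5.7, -22.4). Remaining: Δeast = 11.84, Δnorth = -61.32.
Bearing = atan2(11.84, -61.32) mod 360° = 169.07°; distance = √((11.84)² + (-61.32)²) = 62.457 km.

169°, 62.5 km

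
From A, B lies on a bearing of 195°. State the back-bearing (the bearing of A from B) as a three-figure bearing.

015°

Back-bearing = 195° − 180° = 015°.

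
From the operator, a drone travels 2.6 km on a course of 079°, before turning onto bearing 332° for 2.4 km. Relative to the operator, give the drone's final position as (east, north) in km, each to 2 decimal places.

Leg 1 (079°, 2.6 km): east 2.6 sin 79° = 2.55, north 2.6 cos 79° = 0.50
Leg 2 (332°, 2.4 km): east 2.4 sin 332° = -1.13, north 2.4 cos 332° = 2.12
Summing: 1.43 km east, 2.62 km north → (1.43, 2.62).

(1.43, 2.62)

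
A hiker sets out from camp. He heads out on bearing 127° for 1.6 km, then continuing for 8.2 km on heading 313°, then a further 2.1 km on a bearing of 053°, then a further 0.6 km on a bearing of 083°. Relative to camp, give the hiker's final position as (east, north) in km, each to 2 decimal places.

Leg 1 (127°, 1.6 km): east 1.6 sin 127° = 1.28, north 1.6 cos 127° = -0.96
Leg 2 (313°, 8.2 km): east 8.2 sin 313° = -6.00, north 8.2 cos 313° = 5.59
Leg 3 (053°, 2.1 km): east 2.1 sin 53° = 1.68, north 2.1 cos 53° = 1.26
Leg 4 (083°, 0.6 km): east 0.6 sin 83° = 0.60, north 0.6 cos 83° = 0.07
Summing: -2.45 km east, 5.97 km north → (-2.45, 5.97).

(-2.45, 5.97)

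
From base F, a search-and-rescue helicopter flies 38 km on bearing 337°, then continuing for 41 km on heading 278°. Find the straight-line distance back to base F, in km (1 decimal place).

Leg 1 (337°, 38 km): east 38 sin 337° = -14.85, north 38 cos 337° = 34.98
Leg 2 (278°, 41 km): east 41 sin 278° = -40.60, north 41 cos 278° = 5.71
Net: -55.45 east, 40.69 north. Distance = √((-55.45)² + (40.69)²) = 68.774 km.

68.8 km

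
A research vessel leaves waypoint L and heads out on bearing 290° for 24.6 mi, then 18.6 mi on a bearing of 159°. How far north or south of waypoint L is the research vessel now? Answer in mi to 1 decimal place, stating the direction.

9.0 mi south

Leg 1 (290°, 24.6 mi): east 24.6 sin 290° = -23.12, north 24.6 cos 290° = 8.41
Leg 2 (159°, 18.6 mi): east 18.6 sin 159° = 6.67, north 18.6 cos 159° = -17.36
Net north component: -8.95 mi.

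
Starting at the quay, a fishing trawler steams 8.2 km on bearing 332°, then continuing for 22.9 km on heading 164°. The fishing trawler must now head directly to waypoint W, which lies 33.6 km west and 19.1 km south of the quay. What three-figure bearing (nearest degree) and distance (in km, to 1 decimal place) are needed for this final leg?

263°, 36.3 km

Leg 1 (332°, 8.2 km): east 8.2 sin 332° = -3.85, north 8.2 cos 332° = 7.24
Leg 2 (164°, 22.9 km): east 22.9 sin 164° = 6.31, north 22.9 cos 164° = -22.01
Current position: (2.46, -14.77). Target: (-33.6, -19.1). Remaining: Δeast = -36.06, Δnorth = -4.33.
Bearing = atan2(-36.06, -4.33) mod 360° = 263.16°; distance = √((-36.06)² + (-4.33)²) = 36.321 km.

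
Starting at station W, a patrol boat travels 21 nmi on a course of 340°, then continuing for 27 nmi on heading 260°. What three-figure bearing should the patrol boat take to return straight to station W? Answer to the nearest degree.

Leg 1 (340°, 21 nmi): east 21 sin 340° = -7.18, north 21 cos 340° = 19.73
Leg 2 (260°, 27 nmi): east 27 sin 260° = -26.59, north 27 cos 260° = -4.69
Net displacement: -33.77 east, 15.05 north. Direction back to start is (33.77, -15.05): bearing = atan2(33.77, -15.05) mod 360° = 114.01° ≈ 114°.

114°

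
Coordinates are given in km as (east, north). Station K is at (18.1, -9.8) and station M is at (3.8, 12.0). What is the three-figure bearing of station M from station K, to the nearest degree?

Δeast = 3.8 − 18.1 = -14.30; Δnorth = 12.0 − -9.8 = 21.80.
Bearing = atan2(Δeast, Δnorth) mod 360° = 326.74° ≈ 327°.

327°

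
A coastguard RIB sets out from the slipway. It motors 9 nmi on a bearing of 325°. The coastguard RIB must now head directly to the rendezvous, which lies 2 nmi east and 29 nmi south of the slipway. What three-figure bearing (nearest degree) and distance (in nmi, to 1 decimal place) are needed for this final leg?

Leg 1 (325°, 9 nmi): east 9 sin 325° = -5.16, north 9 cos 325° = 7.37
Current position: (-5.16, 7.37). Target: (2, -29). Remaining: Δeast = 7.16, Δnorth = -36.37.
Bearing = atan2(7.16, -36.37) mod 360° = 168.86°; distance = √((7.16)² + (-36.37)²) = 37.071 nmi.

169°, 37.1 nmi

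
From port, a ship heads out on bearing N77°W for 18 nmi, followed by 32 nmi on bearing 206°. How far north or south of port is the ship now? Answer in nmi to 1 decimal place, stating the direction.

Leg 1 (N77°W, 18 nmi): east 18 sin 283° = -17.54, north 18 cos 283° = 4.05
Leg 2 (206°, 32 nmi): east 32 sin 206° = -14.03, north 32 cos 206° = -28.76
Net north component: -24.71 nmi.

24.7 nmi south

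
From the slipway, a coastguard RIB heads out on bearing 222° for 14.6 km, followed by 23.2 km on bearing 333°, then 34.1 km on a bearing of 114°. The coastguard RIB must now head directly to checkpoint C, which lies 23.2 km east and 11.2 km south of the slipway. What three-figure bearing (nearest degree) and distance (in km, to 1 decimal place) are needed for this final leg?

Leg 1 (222°, 14.6 km): east 14.6 sin 222° = -9.77, north 14.6 cos 222° = -10.85
Leg 2 (333°, 23.2 km): east 23.2 sin 333° = -10.53, north 23.2 cos 333° = 20.67
Leg 3 (114°, 34.1 km): east 34.1 sin 114° = 31.15, north 34.1 cos 114° = -13.87
Current position: (10.85, -4.05). Target: (23.2, -11.2). Remaining: Δeast = 12.35, Δnorth = -7.15.
Bearing = atan2(12.35, -7.15) mod 360° = 120.07°; distance = √((12.35)² + (-7.15)²) = 14.271 km.

120°, 14.3 km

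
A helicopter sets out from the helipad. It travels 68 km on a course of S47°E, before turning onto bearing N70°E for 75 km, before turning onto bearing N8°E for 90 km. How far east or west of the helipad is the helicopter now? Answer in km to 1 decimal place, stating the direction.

132.7 km east

Leg 1 (S47°E, 68 km): east 68 sin 133° = 49.73, north 68 cos 133° = -46.38
Leg 2 (N70°E, 75 km): east 75 sin 70° = 70.48, north 75 cos 70° = 25.65
Leg 3 (N8°E, 90 km): east 90 sin 8° = 12.53, north 90 cos 8° = 89.12
Net east component: 132.73 km.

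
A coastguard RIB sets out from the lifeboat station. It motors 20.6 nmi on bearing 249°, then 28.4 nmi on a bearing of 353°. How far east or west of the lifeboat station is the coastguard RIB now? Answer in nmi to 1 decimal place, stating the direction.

Leg 1 (249°, 20.6 nmi): east 20.6 sin 249° = -19.23, north 20.6 cos 249° = -7.38
Leg 2 (353°, 28.4 nmi): east 28.4 sin 353° = -3.46, north 28.4 cos 353° = 28.19
Net east component: -22.69 nmi.

22.7 nmi west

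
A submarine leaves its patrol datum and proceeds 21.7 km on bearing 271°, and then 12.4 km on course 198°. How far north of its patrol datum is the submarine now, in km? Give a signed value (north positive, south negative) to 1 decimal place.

-11.4 km

Leg 1 (271°, 21.7 km): east 21.7 sin 271° = -21.70, north 21.7 cos 271° = 0.38
Leg 2 (198°, 12.4 km): east 12.4 sin 198° = -3.83, north 12.4 cos 198° = -11.79
Net north component: -11.41 km.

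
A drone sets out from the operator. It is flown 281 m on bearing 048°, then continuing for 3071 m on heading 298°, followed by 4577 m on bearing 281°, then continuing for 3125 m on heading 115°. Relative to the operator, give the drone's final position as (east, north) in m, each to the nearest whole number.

Leg 1 (048°, 281 m): east 281 sin 48° = 208.82, north 281 cos 48° = 188.03
Leg 2 (298°, 3071 m): east 3071 sin 298° = -2711.53, north 3071 cos 298° = 1441.75
Leg 3 (281°, 4577 m): east 4577 sin 281° = -4492.91, north 4577 cos 281° = 873.33
Leg 4 (115°, 3125 m): east 3125 sin 115° = 2832.21, north 3125 cos 115° = -1320.68
Summing: -4163.40 m east, 1182.42 m north → (-4163, 1182).

(-4163, 1182)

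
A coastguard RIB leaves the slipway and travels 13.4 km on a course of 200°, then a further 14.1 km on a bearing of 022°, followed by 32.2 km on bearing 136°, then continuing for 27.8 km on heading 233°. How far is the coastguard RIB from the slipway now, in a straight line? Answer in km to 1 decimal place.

39.4 km

Leg 1 (200°, 13.4 km): east 13.4 sin 200° = -4.58, north 13.4 cos 200° = -12.59
Leg 2 (022°, 14.1 km): east 14.1 sin 22° = 5.28, north 14.1 cos 22° = 13.07
Leg 3 (136°, 32.2 km): east 32.2 sin 136° = 22.37, north 32.2 cos 136° = -23.16
Leg 4 (233°, 27.8 km): east 27.8 sin 233° = -22.20, north 27.8 cos 233° = -16.73
Net: 0.86 east, -39.41 north. Distance = √((0.86)² + (-39.41)²) = 39.421 km.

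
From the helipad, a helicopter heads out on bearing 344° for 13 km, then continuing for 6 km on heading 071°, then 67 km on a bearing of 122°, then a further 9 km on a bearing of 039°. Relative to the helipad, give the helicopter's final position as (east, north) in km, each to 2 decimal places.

Leg 1 (344°, 13 km): east 13 sin 344° = -3.58, north 13 cos 344° = 12.50
Leg 2 (071°, 6 km): east 6 sin 71° = 5.67, north 6 cos 71° = 1.95
Leg 3 (122°, 67 km): east 67 sin 122° = 56.82, north 67 cos 122° = -35.50
Leg 4 (039°, 9 km): east 9 sin 39° = 5.66, north 9 cos 39° = 6.99
Summing: 64.57 km east, -14.06 km north → (64.57, -14.06).

(64.57, -14.06)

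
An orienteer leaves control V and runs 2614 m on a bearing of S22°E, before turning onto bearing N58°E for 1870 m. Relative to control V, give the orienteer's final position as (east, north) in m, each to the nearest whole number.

Leg 1 (S22°E, 2614 m): east 2614 sin 158° = 979.22, north 2614 cos 158° = -2423.66
Leg 2 (N58°E, 1870 m): east 1870 sin 58° = 1585.85, north 1870 cos 58° = 990.95
Summing: 2565.07 m east, -1432.71 m north → (2565, -1433).

(2565, -1433)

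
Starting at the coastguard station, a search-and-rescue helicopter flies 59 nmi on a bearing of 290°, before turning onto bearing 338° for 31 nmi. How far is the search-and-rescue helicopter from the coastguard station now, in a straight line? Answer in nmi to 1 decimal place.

83.0 nmi

Leg 1 (290°, 59 nmi): east 59 sin 290° = -55.44, north 59 cos 290° = 20.18
Leg 2 (338°, 31 nmi): east 31 sin 338° = -11.61, north 31 cos 338° = 28.74
Net: -67.05 east, 48.92 north. Distance = √((-67.05)² + (48.92)²) = 83.004 nmi.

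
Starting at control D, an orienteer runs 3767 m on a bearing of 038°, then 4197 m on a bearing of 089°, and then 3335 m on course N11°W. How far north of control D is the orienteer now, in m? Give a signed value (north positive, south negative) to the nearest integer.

Leg 1 (038°, 3767 m): east 3767 sin 38° = 2319.20, north 3767 cos 38° = 2968.44
Leg 2 (089°, 4197 m): east 4197 sin 89° = 4196.36, north 4197 cos 89° = 73.25
Leg 3 (N11°W, 3335 m): east 3335 sin 349° = -636.35, north 3335 cos 349° = 3273.73
Net north component: 6315.41 m.

6315 m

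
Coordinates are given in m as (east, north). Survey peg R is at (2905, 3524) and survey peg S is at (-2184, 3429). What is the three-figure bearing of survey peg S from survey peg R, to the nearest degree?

269°

Δeast = -2184 − 2905 = -5089.00; Δnorth = 3429 − 3524 = -95.00.
Bearing = atan2(Δeast, Δnorth) mod 360° = 268.93° ≈ 269°.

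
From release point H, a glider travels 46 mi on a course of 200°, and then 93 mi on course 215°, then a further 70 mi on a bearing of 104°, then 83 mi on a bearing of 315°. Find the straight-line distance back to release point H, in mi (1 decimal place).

Leg 1 (200°, 46 mi): east 46 sin 200° = -15.73, north 46 cos 200° = -43.23
Leg 2 (215°, 93 mi): east 93 sin 215° = -53.34, north 93 cos 215° = -76.18
Leg 3 (104°, 70 mi): east 70 sin 104° = 67.92, north 70 cos 104° = -16.93
Leg 4 (315°, 83 mi): east 83 sin 315° = -58.69, north 83 cos 315° = 58.69
Net: -59.84 east, -77.65 north. Distance = √((-59.84)² + (-77.65)²) = 98.037 mi.

98.0 mi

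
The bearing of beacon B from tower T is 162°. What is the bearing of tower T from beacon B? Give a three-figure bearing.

342°

Back-bearing = 162° + 180° = 342°.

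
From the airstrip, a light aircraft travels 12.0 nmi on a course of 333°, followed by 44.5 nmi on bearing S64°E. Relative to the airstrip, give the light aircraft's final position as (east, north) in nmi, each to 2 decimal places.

(34.55, -8.82)

Leg 1 (333°, 12.0 nmi): east 12.0 sin 333° = -5.45, north 12.0 cos 333° = 10.69
Leg 2 (S64°E, 44.5 nmi): east 44.5 sin 116° = 40.00, north 44.5 cos 116° = -19.51
Summing: 34.55 nmi east, -8.82 nmi north → (34.55, -8.82).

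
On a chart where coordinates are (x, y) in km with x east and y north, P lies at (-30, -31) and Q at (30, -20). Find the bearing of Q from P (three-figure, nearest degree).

Δeast = 30 − -30 = 60.00; Δnorth = -20 − -31 = 11.00.
Bearing = atan2(Δeast, Δnorth) mod 360° = 79.61° ≈ 080°.

080°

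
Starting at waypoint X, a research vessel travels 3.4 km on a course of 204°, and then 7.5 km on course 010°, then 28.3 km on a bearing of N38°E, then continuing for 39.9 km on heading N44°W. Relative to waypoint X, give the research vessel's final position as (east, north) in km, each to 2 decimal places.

(-10.37, 55.28)

Leg 1 (204°, 3.4 km): east 3.4 sin 204° = -1.38, north 3.4 cos 204° = -3.11
Leg 2 (010°, 7.5 km): east 7.5 sin 10° = 1.30, north 7.5 cos 10° = 7.39
Leg 3 (N38°E, 28.3 km): east 28.3 sin 38° = 17.42, north 28.3 cos 38° = 22.30
Leg 4 (N44°W, 39.9 km): east 39.9 sin 316° = -27.72, north 39.9 cos 316° = 28.70
Summing: -10.37 km east, 55.28 km north → (-10.37, 55.28).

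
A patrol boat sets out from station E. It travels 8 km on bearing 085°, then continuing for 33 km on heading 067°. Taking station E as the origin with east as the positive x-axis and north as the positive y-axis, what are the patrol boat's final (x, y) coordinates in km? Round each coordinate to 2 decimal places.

(38.35, 13.59)

Leg 1 (085°, 8 km): east 8 sin 85° = 7.97, north 8 cos 85° = 0.70
Leg 2 (067°, 33 km): east 33 sin 67° = 30.38, north 33 cos 67° = 12.89
Summing: 38.35 km east, 13.59 km north → (38.35, 13.59).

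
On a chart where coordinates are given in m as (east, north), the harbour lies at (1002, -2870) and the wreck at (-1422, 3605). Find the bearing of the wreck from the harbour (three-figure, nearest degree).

Δeast = -1422 − 1002 = -2424.00; Δnorth = 3605 − -2870 = 6475.00.
Bearing = atan2(Δeast, Δnorth) mod 360° = 339.48° ≈ 339°.

339°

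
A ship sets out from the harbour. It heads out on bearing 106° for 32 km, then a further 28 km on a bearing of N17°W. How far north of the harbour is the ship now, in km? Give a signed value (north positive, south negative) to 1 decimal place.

Leg 1 (106°, 32 km): east 32 sin 106° = 30.76, north 32 cos 106° = -8.82
Leg 2 (N17°W, 28 km): east 28 sin 343° = -8.19, north 28 cos 343° = 26.78
Net north component: 17.96 km.

18.0 km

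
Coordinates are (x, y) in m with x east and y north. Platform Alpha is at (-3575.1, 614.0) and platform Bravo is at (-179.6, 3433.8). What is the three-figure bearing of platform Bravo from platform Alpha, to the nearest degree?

050°

Δeast = -179.6 − -3575.1 = 3395.50; Δnorth = 3433.8 − 614.0 = 2819.80.
Bearing = atan2(Δeast, Δnorth) mod 360° = 50.29° ≈ 050°.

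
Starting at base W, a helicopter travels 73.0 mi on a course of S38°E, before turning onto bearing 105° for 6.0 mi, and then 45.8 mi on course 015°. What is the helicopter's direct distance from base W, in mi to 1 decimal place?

64.3 mi

Leg 1 (S38°E, 73.0 mi): east 73.0 sin 142° = 44.94, north 73.0 cos 142° = -57.52
Leg 2 (105°, 6.0 mi): east 6.0 sin 105° = 5.80, north 6.0 cos 105° = -1.55
Leg 3 (015°, 45.8 mi): east 45.8 sin 15° = 11.85, north 45.8 cos 15° = 44.24
Net: 62.59 east, -14.84 north. Distance = √((62.59)² + (-14.84)²) = 64.328 mi.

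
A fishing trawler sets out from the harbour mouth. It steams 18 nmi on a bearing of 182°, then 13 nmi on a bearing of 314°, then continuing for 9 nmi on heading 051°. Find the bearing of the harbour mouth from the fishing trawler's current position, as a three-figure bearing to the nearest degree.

Leg 1 (182°, 18 nmi): east 18 sin 182° = -0.63, north 18 cos 182° = -17.99
Leg 2 (314°, 13 nmi): east 13 sin 314° = -9.35, north 13 cos 314° = 9.03
Leg 3 (051°, 9 nmi): east 9 sin 51° = 6.99, north 9 cos 51° = 5.66
Net displacement: -2.99 east, -3.29 north. Direction back to start is (2.99, 3.29): bearing = atan2(2.99, 3.29) mod 360° = 42.18° ≈ 042°.

042°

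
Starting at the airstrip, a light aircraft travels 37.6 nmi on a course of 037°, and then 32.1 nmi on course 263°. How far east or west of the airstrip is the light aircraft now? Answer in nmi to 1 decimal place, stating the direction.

Leg 1 (037°, 37.6 nmi): east 37.6 sin 37° = 22.63, north 37.6 cos 37° = 30.03
Leg 2 (263°, 32.1 nmi): east 32.1 sin 263° = -31.86, north 32.1 cos 263° = -3.91
Net east component: -9.23 nmi.

9.2 nmi west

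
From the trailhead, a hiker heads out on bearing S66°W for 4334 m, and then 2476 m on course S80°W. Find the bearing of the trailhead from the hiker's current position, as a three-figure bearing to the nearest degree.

Leg 1 (S66°W, 4334 m): east 4334 sin 246° = -3959.31, north 4334 cos 246° = -1762.80
Leg 2 (S80°W, 2476 m): east 2476 sin 260° = -2438.38, north 2476 cos 260° = -429.95
Net displacement: -6397.69 east, -2192.75 north. Direction back to start is (6397.69, 2192.75): bearing = atan2(6397.69, 2192.75) mod 360° = 71.08° ≈ 071°.

071°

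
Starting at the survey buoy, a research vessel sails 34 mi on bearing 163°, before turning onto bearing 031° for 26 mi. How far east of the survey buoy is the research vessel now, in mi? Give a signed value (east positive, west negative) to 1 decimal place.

Leg 1 (163°, 34 mi): east 34 sin 163° = 9.94, north 34 cos 163° = -32.51
Leg 2 (031°, 26 mi): east 26 sin 31° = 13.39, north 26 cos 31° = 22.29
Net east component: 23.33 mi.

23.3 mi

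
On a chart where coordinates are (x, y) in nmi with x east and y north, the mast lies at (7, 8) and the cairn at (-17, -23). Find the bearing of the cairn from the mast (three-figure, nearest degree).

Δeast = -17 − 7 = -24.00; Δnorth = -23 − 8 = -31.00.
Bearing = atan2(Δeast, Δnorth) mod 360° = 217.75° ≈ 218°.

218°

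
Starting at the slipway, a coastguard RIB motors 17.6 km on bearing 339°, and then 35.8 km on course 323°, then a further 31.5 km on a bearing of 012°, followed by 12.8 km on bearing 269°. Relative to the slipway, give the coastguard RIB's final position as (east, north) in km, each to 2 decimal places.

(-34.10, 75.61)

Leg 1 (339°, 17.6 km): east 17.6 sin 339° = -6.31, north 17.6 cos 339° = 16.43
Leg 2 (323°, 35.8 km): east 35.8 sin 323° = -21.54, north 35.8 cos 323° = 28.59
Leg 3 (012°, 31.5 km): east 31.5 sin 12° = 6.55, north 31.5 cos 12° = 30.81
Leg 4 (269°, 12.8 km): east 12.8 sin 269° = -12.80, north 12.8 cos 269° = -0.22
Summing: -34.10 km east, 75.61 km north → (-34.10, 75.61).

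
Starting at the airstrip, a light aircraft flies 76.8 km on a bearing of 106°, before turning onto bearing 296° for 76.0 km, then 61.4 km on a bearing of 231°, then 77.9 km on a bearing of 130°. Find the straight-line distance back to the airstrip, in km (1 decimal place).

78.5 km

Leg 1 (106°, 76.8 km): east 76.8 sin 106° = 73.82, north 76.8 cos 106° = -21.17
Leg 2 (296°, 76.0 km): east 76.0 sin 296° = -68.31, north 76.0 cos 296° = 33.32
Leg 3 (231°, 61.4 km): east 61.4 sin 231° = -47.72, north 61.4 cos 231° = -38.64
Leg 4 (130°, 77.9 km): east 77.9 sin 130° = 59.67, north 77.9 cos 130° = -50.07
Net: 17.47 east, -76.57 north. Distance = √((17.47)² + (-76.57)²) = 78.535 km.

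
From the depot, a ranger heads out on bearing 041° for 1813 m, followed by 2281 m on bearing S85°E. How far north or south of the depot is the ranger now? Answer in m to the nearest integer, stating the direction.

1169 m north

Leg 1 (041°, 1813 m): east 1813 sin 41° = 1189.44, north 1813 cos 41° = 1368.29
Leg 2 (S85°E, 2281 m): east 2281 sin 95° = 2272.32, north 2281 cos 95° = -198.80
Net north component: 1169.49 m.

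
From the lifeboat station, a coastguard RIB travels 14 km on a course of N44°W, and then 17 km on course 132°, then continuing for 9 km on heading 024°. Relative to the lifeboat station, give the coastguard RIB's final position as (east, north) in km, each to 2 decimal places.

(6.57, 6.92)

Leg 1 (N44°W, 14 km): east 14 sin 316° = -9.73, north 14 cos 316° = 10.07
Leg 2 (132°, 17 km): east 17 sin 132° = 12.63, north 17 cos 132° = -11.38
Leg 3 (024°, 9 km): east 9 sin 24° = 3.66, north 9 cos 24° = 8.22
Summing: 6.57 km east, 6.92 km north → (6.57, 6.92).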